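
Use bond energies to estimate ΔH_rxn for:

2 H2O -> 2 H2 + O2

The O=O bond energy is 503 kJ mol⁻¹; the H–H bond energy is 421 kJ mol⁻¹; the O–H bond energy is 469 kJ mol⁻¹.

Bonds broken (reactants):
  O–H: 4 × 469 = 1876
  Σ(broken) = 1876 kJ
Bonds formed (products):
  H–H: 2 × 421 = 842
  O=O: 1 × 503 = 503
  Σ(formed) = 1345 kJ
ΔH = Σ(broken) − Σ(formed) = 1876 − 1345 = +531 kJ

ΔH ≈ +531 kJ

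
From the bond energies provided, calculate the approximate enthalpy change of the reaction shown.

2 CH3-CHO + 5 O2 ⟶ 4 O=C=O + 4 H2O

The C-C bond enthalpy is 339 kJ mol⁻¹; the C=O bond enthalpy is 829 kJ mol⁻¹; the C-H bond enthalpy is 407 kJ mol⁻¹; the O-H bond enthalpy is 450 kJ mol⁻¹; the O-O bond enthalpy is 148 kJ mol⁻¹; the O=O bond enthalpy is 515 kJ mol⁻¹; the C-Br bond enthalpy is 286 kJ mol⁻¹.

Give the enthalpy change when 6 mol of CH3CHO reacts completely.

Bonds broken (reactants):
  C-C: 2 × 339 = 678
  C-H: 8 × 407 = 3256
  C=O: 2 × 829 = 1658
  O=O: 5 × 515 = 2575
  Σ(broken) = 8167 kJ
Bonds formed (products):
  C=O: 8 × 829 = 6632
  O-H: 8 × 450 = 3600
  Σ(formed) = 10232 kJ
ΔH = Σ(broken) − Σ(formed) = 8167 − 10232 = −2065 kJ
For 3× the reaction as written: 3 × (−2065) = −6195 kJ

ΔH = −6195 kJ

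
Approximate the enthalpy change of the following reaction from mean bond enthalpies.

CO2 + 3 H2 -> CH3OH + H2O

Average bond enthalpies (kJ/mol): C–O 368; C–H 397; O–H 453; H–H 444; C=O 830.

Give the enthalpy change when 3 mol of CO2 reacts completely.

Bonds broken (reactants):
  C=O: 2 × 830 = 1660
  H–H: 3 × 444 = 1332
  Σ(broken) = 2992 kJ
Bonds formed (products):
  C–H: 3 × 397 = 1191
  C–O: 1 × 368 = 368
  O–H: 3 × 453 = 1359
  Σ(formed) = 2918 kJ
ΔH = Σ(broken) − Σ(formed) = 2992 − 2918 = +74 kJ
For 3× the reaction as written: 3 × (+74) = +222 kJ

ΔH = +222 kJ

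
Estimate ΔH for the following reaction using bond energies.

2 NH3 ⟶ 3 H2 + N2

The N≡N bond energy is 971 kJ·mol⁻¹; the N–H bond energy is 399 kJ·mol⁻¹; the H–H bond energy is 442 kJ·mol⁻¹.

Bonds broken (reactants):
  N–H: 6 × 399 = 2394
  Σ(broken) = 2394 kJ
Bonds formed (products):
  H–H: 3 × 442 = 1326
  N≡N: 1 × 971 = 971
  Σ(formed) = 2297 kJ
ΔH = Σ(broken) − Σ(formed) = 2394 − 2297 = +97 kJ

ΔH ≈ +97 kJ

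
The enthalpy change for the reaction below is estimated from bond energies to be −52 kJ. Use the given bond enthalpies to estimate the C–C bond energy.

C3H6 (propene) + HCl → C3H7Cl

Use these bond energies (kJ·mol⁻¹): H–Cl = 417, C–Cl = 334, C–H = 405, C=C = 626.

D(C–C) ≈ 356 kJ/mol

Let D be the C–C bond energy.
Σ(broken) = 1×D + 6×405 + 1×626 + 1×417 = 3473 + D
Σ(formed) = 2×D + 1×334 + 7×405 = 3169 + 2D
ΔH = Σ(broken) − Σ(formed) = (3473 + D) − (3169 + 2D) = +304 − D
Setting this equal to −52 kJ gives D = 356 kJ/mol.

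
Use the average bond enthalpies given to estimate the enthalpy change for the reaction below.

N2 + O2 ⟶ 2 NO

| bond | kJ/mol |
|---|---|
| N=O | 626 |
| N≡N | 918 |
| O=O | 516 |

Bonds broken (reactants):
  N≡N: 1 × 918 = 918
  O=O: 1 × 516 = 516
  Σ(broken) = 1434 kJ
Bonds formed (products):
  N=O: 2 × 626 = 1252
  Σ(formed) = 1252 kJ
ΔH = Σ(broken) − Σ(formed) = 1434 − 1252 = +182 kJ

ΔH ≈ +182 kJ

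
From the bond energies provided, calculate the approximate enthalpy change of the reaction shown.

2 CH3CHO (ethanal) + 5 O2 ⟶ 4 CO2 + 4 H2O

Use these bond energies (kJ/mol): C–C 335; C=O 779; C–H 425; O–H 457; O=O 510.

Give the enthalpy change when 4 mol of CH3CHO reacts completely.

ΔH = −3420 kJ

Bonds broken (reactants):
  C–C: 2 × 335 = 670
  C–H: 8 × 425 = 3400
  C=O: 2 × 779 = 1558
  O=O: 5 × 510 = 2550
  Σ(broken) = 8178 kJ
Bonds formed (products):
  C=O: 8 × 779 = 6232
  O–H: 8 × 457 = 3656
  Σ(formed) = 9888 kJ
ΔH = Σ(broken) − Σ(formed) = 8178 − 9888 = −1710 kJ
For 2× the reaction as written: 2 × (−1710) = −3420 kJ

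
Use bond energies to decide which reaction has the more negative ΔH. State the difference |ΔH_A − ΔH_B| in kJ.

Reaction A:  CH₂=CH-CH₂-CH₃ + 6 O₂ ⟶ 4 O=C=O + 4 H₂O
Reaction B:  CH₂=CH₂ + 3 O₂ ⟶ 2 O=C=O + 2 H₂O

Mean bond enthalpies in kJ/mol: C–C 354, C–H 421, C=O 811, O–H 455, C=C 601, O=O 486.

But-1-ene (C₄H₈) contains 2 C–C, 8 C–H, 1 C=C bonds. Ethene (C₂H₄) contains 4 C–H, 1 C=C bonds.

Reaction A:
  Bonds broken (reactants):
    C–C: 2 × 354 = 708
    C–H: 8 × 421 = 3368
    C=C: 1 × 601 = 601
    O=O: 6 × 486 = 2916
    Σ(broken) = 7593 kJ
  Bonds formed (products):
    C=O: 8 × 811 = 6488
    O–H: 8 × 455 = 3640
    Σ(formed) = 10128 kJ
  ΔH_A = 7593 − 10128 = −2535 kJ
Reaction B:
  Bonds broken (reactants):
    C–H: 4 × 421 = 1684
    C=C: 1 × 601 = 601
    O=O: 3 × 486 = 1458
    Σ(broken) = 3743 kJ
  Bonds formed (products):
    C=O: 4 × 811 = 3244
    O–H: 4 × 455 = 1820
    Σ(formed) = 5064 kJ
  ΔH_B = 3743 − 5064 = −1321 kJ
ΔH_A − ΔH_B = −1214 kJ, so reaction A has the more negative ΔH; |ΔH_A − ΔH_B| = 1214 kJ.

Reaction A, by 1214 kJ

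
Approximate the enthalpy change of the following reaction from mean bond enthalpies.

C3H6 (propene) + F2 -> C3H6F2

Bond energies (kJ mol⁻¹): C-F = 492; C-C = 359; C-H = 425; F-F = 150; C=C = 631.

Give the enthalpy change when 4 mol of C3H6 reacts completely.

ΔH = −2248 kJ

Bonds broken (reactants):
  C-C: 1 × 359 = 359
  C-H: 6 × 425 = 2550
  C=C: 1 × 631 = 631
  F-F: 1 × 150 = 150
  Σ(broken) = 3690 kJ
Bonds formed (products):
  C-C: 2 × 359 = 718
  C-F: 2 × 492 = 984
  C-H: 6 × 425 = 2550
  Σ(formed) = 4252 kJ
ΔH = Σ(broken) − Σ(formed) = 3690 − 4252 = −562 kJ
For 4× the reaction as written: 4 × (−562) = −2248 kJ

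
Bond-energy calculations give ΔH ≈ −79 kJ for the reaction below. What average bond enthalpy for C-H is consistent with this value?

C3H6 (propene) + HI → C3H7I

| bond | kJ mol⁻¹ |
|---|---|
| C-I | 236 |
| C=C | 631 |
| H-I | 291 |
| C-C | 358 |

D(C-H) ≈ 407 kJ/mol

Let D be the C-H bond energy.
Σ(broken) = 1×358 + 6×D + 1×631 + 1×291 = 1280 + 6D
Σ(formed) = 2×358 + 7×D + 1×236 = 952 + 7D
ΔH = Σ(broken) − Σ(formed) = (1280 + 6D) − (952 + 7D) = +328 − D
Setting this equal to −79 kJ gives D = 407 kJ/mol.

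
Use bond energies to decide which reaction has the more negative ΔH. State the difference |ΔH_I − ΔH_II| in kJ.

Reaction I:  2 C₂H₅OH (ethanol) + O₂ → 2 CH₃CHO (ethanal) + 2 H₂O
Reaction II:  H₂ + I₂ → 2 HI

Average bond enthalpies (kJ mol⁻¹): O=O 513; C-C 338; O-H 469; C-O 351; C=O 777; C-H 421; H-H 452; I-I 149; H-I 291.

Reaction I, by 454 kJ

Reaction I:
  Bonds broken (reactants):
    C-C: 2 × 338 = 676
    C-H: 10 × 421 = 4210
    C-O: 2 × 351 = 702
    O-H: 2 × 469 = 938
    O=O: 1 × 513 = 513
    Σ(broken) = 7039 kJ
  Bonds formed (products):
    C-C: 2 × 338 = 676
    C-H: 8 × 421 = 3368
    C=O: 2 × 777 = 1554
    O-H: 4 × 469 = 1876
    Σ(formed) = 7474 kJ
  ΔH_I = 7039 − 7474 = −435 kJ
Reaction II:
  Bonds broken (reactants):
    H-H: 1 × 452 = 452
    I-I: 1 × 149 = 149
    Σ(broken) = 601 kJ
  Bonds formed (products):
    H-I: 2 × 291 = 582
    Σ(formed) = 582 kJ
  ΔH_II = 601 − 582 = +19 kJ
ΔH_I − ΔH_II = −454 kJ, so reaction I has the more negative ΔH; |ΔH_I − ΔH_II| = 454 kJ.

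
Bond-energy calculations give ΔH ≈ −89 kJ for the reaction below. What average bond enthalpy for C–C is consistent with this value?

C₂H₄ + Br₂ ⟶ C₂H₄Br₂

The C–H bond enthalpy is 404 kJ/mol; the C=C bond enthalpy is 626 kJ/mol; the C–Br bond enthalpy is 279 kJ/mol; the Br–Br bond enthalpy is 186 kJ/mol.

Let D be the C–C bond energy.
Σ(broken) = 1×186 + 4×404 + 1×626 = 2428
Σ(formed) = 2×279 + 1×D + 4×404 = 2174 + D
ΔH = Σ(broken) − Σ(formed) = (2428) − (2174 + D) = +254 − D
Setting this equal to −89 kJ gives D = 343 kJ/mol.

D(C–C) ≈ 343 kJ/mol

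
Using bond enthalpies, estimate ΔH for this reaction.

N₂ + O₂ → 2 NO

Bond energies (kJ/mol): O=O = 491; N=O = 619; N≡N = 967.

ΔH ≈ +220 kJ

Bonds broken (reactants):
  N≡N: 1 × 967 = 967
  O=O: 1 × 491 = 491
  Σ(broken) = 1458 kJ
Bonds formed (products):
  N=O: 2 × 619 = 1238
  Σ(formed) = 1238 kJ
ΔH = Σ(broken) − Σ(formed) = 1458 − 1238 = +220 kJ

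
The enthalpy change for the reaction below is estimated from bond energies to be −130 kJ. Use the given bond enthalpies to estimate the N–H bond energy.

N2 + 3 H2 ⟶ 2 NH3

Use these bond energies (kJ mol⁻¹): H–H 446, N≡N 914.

Let D be the N–H bond energy.
Σ(broken) = 3×446 + 1×914 = 2252
Σ(formed) = 6×D = 6D
ΔH = Σ(broken) − Σ(formed) = (2252) − (6D) = +2252 − 6D
Setting this equal to −130 kJ gives 6D = 2382, so D = 397 kJ/mol.

D(N–H) ≈ 397 kJ/mol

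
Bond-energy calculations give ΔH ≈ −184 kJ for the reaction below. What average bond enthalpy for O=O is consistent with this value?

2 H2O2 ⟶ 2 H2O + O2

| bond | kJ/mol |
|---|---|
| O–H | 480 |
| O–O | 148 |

Let D be the O=O bond energy.
Σ(broken) = 4×480 + 2×148 = 2216
Σ(formed) = 4×480 + 1×D = 1920 + D
ΔH = Σ(broken) − Σ(formed) = (2216) − (1920 + D) = +296 − D
Setting this equal to −184 kJ gives D = 480 kJ/mol.

D(O=O) ≈ 480 kJ/mol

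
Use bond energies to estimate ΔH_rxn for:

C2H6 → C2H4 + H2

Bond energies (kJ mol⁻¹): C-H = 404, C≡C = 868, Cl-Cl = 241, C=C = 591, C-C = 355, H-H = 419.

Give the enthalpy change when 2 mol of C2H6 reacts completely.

ΔH = +306 kJ

Bonds broken (reactants):
  C-C: 1 × 355 = 355
  C-H: 6 × 404 = 2424
  Σ(broken) = 2779 kJ
Bonds formed (products):
  C-H: 4 × 404 = 1616
  C=C: 1 × 591 = 591
  H-H: 1 × 419 = 419
  Σ(formed) = 2626 kJ
ΔH = Σ(broken) − Σ(formed) = 2779 − 2626 = +153 kJ
For 2× the reaction as written: 2 × (+153) = +306 kJ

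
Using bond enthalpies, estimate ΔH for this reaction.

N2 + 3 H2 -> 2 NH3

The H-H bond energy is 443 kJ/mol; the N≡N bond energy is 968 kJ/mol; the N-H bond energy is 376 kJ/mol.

Bonds broken (reactants):
  H-H: 3 × 443 = 1329
  N≡N: 1 × 968 = 968
  Σ(broken) = 2297 kJ
Bonds formed (products):
  N-H: 6 × 376 = 2256
  Σ(formed) = 2256 kJ
ΔH = Σ(broken) − Σ(formed) = 2297 − 2256 = +41 kJ

ΔH ≈ +41 kJ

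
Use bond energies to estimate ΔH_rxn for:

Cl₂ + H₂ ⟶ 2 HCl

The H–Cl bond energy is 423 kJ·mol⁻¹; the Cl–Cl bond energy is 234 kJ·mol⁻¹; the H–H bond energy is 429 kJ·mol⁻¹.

ΔH ≈ −183 kJ

Bonds broken (reactants):
  Cl–Cl: 1 × 234 = 234
  H–H: 1 × 429 = 429
  Σ(broken) = 663 kJ
Bonds formed (products):
  H–Cl: 2 × 423 = 846
  Σ(formed) = 846 kJ
ΔH = Σ(broken) − Σ(formed) = 663 − 846 = −183 kJ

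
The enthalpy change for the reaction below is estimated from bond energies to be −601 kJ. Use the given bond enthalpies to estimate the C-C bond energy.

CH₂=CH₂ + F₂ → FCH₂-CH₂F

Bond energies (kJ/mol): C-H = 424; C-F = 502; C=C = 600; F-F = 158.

Let D be the C-C bond energy.
Σ(broken) = 4×424 + 1×600 + 1×158 = 2454
Σ(formed) = 1×D + 2×502 + 4×424 = 2700 + D
ΔH = Σ(broken) − Σ(formed) = (2454) − (2700 + D) = −246 − D
Setting this equal to −601 kJ gives D = 355 kJ/mol.

D(C-C) ≈ 355 kJ/mol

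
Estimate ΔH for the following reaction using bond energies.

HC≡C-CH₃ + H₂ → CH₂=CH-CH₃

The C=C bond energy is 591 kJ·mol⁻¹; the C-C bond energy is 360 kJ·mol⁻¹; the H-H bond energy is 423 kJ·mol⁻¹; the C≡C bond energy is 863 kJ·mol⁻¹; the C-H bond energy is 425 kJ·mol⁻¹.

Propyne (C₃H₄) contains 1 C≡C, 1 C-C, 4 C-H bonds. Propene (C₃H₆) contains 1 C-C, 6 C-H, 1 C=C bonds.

ΔH ≈ −155 kJ

Bonds broken (reactants):
  C≡C: 1 × 863 = 863
  C-C: 1 × 360 = 360
  C-H: 4 × 425 = 1700
  H-H: 1 × 423 = 423
  Σ(broken) = 3346 kJ
Bonds formed (products):
  C-C: 1 × 360 = 360
  C-H: 6 × 425 = 2550
  C=C: 1 × 591 = 591
  Σ(formed) = 3501 kJ
ΔH = Σ(broken) − Σ(formed) = 3346 − 3501 = −155 kJ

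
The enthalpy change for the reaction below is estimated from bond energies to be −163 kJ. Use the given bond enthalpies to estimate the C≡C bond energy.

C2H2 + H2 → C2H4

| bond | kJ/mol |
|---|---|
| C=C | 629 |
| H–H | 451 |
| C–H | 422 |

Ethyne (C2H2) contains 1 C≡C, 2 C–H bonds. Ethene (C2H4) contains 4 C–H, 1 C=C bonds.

D(C≡C) ≈ 859 kJ/mol

Let D be the C≡C bond energy.
Σ(broken) = 1×D + 2×422 + 1×451 = 1295 + D
Σ(formed) = 4×422 + 1×629 = 2317
ΔH = Σ(broken) − Σ(formed) = (1295 + D) − (2317) = −1022 + D
Setting this equal to −163 kJ gives D = 859 kJ/mol.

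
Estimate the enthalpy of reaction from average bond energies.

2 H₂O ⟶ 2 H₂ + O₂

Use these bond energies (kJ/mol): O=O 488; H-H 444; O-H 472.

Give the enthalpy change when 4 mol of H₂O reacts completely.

Bonds broken (reactants):
  O-H: 4 × 472 = 1888
  Σ(broken) = 1888 kJ
Bonds formed (products):
  H-H: 2 × 444 = 888
  O=O: 1 × 488 = 488
  Σ(formed) = 1376 kJ
ΔH = Σ(broken) − Σ(formed) = 1888 − 1376 = +512 kJ
For 2× the reaction as written: 2 × (+512) = +1024 kJ

ΔH = +1024 kJ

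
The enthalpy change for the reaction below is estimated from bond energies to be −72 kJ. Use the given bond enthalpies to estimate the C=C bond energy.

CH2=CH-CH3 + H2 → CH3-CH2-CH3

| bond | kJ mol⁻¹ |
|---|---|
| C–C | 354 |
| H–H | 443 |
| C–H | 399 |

Let D be the C=C bond energy.
Σ(broken) = 1×354 + 6×399 + 1×D + 1×443 = 3191 + D
Σ(formed) = 2×354 + 8×399 = 3900
ΔH = Σ(broken) − Σ(formed) = (3191 + D) − (3900) = −709 + D
Setting this equal to −72 kJ gives D = 637 kJ/mol.

D(C=C) ≈ 637 kJ/mol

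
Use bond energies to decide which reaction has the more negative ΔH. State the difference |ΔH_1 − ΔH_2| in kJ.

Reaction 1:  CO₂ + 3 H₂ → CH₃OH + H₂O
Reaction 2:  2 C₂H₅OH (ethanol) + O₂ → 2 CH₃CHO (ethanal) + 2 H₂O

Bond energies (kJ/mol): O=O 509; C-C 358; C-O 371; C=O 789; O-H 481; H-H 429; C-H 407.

Reaction 2, by 305 kJ

Reaction 1:
  Bonds broken (reactants):
    C=O: 2 × 789 = 1578
    H-H: 3 × 429 = 1287
    Σ(broken) = 2865 kJ
  Bonds formed (products):
    C-H: 3 × 407 = 1221
    C-O: 1 × 371 = 371
    O-H: 3 × 481 = 1443
    Σ(formed) = 3035 kJ
  ΔH_1 = 2865 − 3035 = −170 kJ
Reaction 2:
  Bonds broken (reactants):
    C-C: 2 × 358 = 716
    C-H: 10 × 407 = 4070
    C-O: 2 × 371 = 742
    O-H: 2 × 481 = 962
    O=O: 1 × 509 = 509
    Σ(broken) = 6999 kJ
  Bonds formed (products):
    C-C: 2 × 358 = 716
    C-H: 8 × 407 = 3256
    C=O: 2 × 789 = 1578
    O-H: 4 × 481 = 1924
    Σ(formed) = 7474 kJ
  ΔH_2 = 6999 − 7474 = −475 kJ
ΔH_1 − ΔH_2 = +305 kJ, so reaction 2 has the more negative ΔH; |ΔH_1 − ΔH_2| = 305 kJ.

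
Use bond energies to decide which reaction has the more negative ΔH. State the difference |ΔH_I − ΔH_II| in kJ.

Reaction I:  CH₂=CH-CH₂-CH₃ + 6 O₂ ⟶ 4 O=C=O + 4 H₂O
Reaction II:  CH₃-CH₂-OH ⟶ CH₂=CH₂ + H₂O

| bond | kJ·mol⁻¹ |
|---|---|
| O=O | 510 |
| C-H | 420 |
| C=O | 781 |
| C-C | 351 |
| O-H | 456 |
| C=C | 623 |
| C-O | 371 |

Reaction I, by 2214 kJ

Reaction I:
  Bonds broken (reactants):
    C-C: 2 × 351 = 702
    C-H: 8 × 420 = 3360
    C=C: 1 × 623 = 623
    O=O: 6 × 510 = 3060
    Σ(broken) = 7745 kJ
  Bonds formed (products):
    C=O: 8 × 781 = 6248
    O-H: 8 × 456 = 3648
    Σ(formed) = 9896 kJ
  ΔH_I = 7745 − 9896 = −2151 kJ
Reaction II:
  Bonds broken (reactants):
    C-C: 1 × 351 = 351
    C-H: 5 × 420 = 2100
    C-O: 1 × 371 = 371
    O-H: 1 × 456 = 456
    Σ(broken) = 3278 kJ
  Bonds formed (products):
    C-H: 4 × 420 = 1680
    C=C: 1 × 623 = 623
    O-H: 2 × 456 = 912
    Σ(formed) = 3215 kJ
  ΔH_II = 3278 − 3215 = +63 kJ
ΔH_I − ΔH_II = −2214 kJ, so reaction I has the more negative ΔH; |ΔH_I − ΔH_II| = 2214 kJ.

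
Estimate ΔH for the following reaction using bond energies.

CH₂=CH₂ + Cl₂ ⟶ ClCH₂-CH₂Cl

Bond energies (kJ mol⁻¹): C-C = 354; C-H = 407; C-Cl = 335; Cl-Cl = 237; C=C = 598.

ΔH ≈ −189 kJ

Bonds broken (reactants):
  C-H: 4 × 407 = 1628
  C=C: 1 × 598 = 598
  Cl-Cl: 1 × 237 = 237
  Σ(broken) = 2463 kJ
Bonds formed (products):
  C-C: 1 × 354 = 354
  C-Cl: 2 × 335 = 670
  C-H: 4 × 407 = 1628
  Σ(formed) = 2652 kJ
ΔH = Σ(broken) − Σ(formed) = 2463 − 2652 = −189 kJ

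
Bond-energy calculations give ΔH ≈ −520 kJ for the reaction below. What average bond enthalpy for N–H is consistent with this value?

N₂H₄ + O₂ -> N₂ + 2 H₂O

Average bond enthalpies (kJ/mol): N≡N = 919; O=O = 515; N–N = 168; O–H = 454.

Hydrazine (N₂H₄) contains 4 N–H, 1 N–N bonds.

Let D be the N–H bond energy.
Σ(broken) = 4×D + 1×168 + 1×515 = 683 + 4D
Σ(formed) = 1×919 + 4×454 = 2735
ΔH = Σ(broken) − Σ(formed) = (683 + 4D) − (2735) = −2052 + 4D
Setting this equal to −520 kJ gives 4D = 1532, so D = 383 kJ/mol.

D(N–H) ≈ 383 kJ/mol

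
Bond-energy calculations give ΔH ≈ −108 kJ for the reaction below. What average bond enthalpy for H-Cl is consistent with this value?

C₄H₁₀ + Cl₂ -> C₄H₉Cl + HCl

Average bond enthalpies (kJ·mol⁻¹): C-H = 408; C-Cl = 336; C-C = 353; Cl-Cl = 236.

D(H-Cl) ≈ 416 kJ/mol

Let D be the H-Cl bond energy.
Σ(broken) = 3×353 + 10×408 + 1×236 = 5375
Σ(formed) = 3×353 + 1×336 + 9×408 + 1×D = 5067 + D
ΔH = Σ(broken) − Σ(formed) = (5375) − (5067 + D) = +308 − D
Setting this equal to −108 kJ gives D = 416 kJ/mol.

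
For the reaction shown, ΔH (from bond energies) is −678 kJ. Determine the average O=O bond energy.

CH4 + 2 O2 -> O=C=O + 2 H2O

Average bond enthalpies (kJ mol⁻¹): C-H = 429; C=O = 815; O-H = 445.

D(O=O) ≈ 508 kJ/mol

Let D be the O=O bond energy.
Σ(broken) = 4×429 + 2×D = 1716 + 2D
Σ(formed) = 2×815 + 4×445 = 3410
ΔH = Σ(broken) − Σ(formed) = (1716 + 2D) − (3410) = −1694 + 2D
Setting this equal to −678 kJ gives 2D = 1016, so D = 508 kJ/mol.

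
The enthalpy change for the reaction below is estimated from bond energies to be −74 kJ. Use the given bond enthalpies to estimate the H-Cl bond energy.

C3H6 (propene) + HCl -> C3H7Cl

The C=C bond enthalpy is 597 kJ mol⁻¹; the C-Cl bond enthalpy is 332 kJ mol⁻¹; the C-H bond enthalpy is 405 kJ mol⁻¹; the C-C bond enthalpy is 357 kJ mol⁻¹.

D(H-Cl) ≈ 423 kJ/mol

Let D be the H-Cl bond energy.
Σ(broken) = 1×357 + 6×405 + 1×597 + 1×D = 3384 + D
Σ(formed) = 2×357 + 1×332 + 7×405 = 3881
ΔH = Σ(broken) − Σ(formed) = (3384 + D) − (3881) = −497 + D
Setting this equal to −74 kJ gives D = 423 kJ/mol.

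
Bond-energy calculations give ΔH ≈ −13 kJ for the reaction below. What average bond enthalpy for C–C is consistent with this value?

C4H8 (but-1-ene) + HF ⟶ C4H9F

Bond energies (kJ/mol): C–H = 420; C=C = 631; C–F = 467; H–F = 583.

D(C–C) ≈ 340 kJ/mol

Let D be the C–C bond energy.
Σ(broken) = 2×D + 8×420 + 1×631 + 1×583 = 4574 + 2D
Σ(formed) = 3×D + 1×467 + 9×420 = 4247 + 3D
ΔH = Σ(broken) − Σ(formed) = (4574 + 2D) − (4247 + 3D) = +327 − D
Setting this equal to −13 kJ gives D = 340 kJ/mol.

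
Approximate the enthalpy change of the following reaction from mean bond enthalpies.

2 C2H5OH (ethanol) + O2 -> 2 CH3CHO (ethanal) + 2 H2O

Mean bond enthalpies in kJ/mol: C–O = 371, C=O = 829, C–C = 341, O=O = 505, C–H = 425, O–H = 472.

ΔH ≈ −505 kJ

Bonds broken (reactants):
  C–C: 2 × 341 = 682
  C–H: 10 × 425 = 4250
  C–O: 2 × 371 = 742
  O–H: 2 × 472 = 944
  O=O: 1 × 505 = 505
  Σ(broken) = 7123 kJ
Bonds formed (products):
  C–C: 2 × 341 = 682
  C–H: 8 × 425 = 3400
  C=O: 2 × 829 = 1658
  O–H: 4 × 472 = 1888
  Σ(formed) = 7628 kJ
ΔH = Σ(broken) − Σ(formed) = 7123 − 7628 = −505 kJ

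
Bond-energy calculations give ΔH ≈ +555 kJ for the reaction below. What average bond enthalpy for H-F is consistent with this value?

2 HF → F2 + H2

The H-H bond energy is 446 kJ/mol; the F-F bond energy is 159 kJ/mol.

D(H-F) ≈ 580 kJ/mol

Let D be the H-F bond energy.
Σ(broken) = 2×D = 2D
Σ(formed) = 1×159 + 1×446 = 605
ΔH = Σ(broken) − Σ(formed) = (2D) − (605) = −605 + 2D
Setting this equal to +555 kJ gives 2D = 1160, so D = 580 kJ/mol.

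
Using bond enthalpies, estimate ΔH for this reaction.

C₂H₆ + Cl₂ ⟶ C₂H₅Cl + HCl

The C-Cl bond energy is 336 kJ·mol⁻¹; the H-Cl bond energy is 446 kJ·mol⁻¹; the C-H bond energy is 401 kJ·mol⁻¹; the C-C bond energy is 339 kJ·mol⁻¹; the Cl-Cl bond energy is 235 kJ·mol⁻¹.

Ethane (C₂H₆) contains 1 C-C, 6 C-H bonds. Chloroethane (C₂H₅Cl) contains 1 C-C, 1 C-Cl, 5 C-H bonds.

ΔH ≈ −146 kJ

Bonds broken (reactants):
  C-C: 1 × 339 = 339
  C-H: 6 × 401 = 2406
  Cl-Cl: 1 × 235 = 235
  Σ(broken) = 2980 kJ
Bonds formed (products):
  C-C: 1 × 339 = 339
  C-Cl: 1 × 336 = 336
  C-H: 5 × 401 = 2005
  H-Cl: 1 × 446 = 446
  Σ(formed) = 3126 kJ
ΔH = Σ(broken) − Σ(formed) = 2980 − 3126 = −146 kJ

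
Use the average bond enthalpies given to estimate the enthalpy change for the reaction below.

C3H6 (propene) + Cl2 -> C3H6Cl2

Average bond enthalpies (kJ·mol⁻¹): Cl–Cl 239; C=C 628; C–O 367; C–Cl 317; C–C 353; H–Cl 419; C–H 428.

Bonds broken (reactants):
  C–C: 1 × 353 = 353
  C–H: 6 × 428 = 2568
  C=C: 1 × 628 = 628
  Cl–Cl: 1 × 239 = 239
  Σ(broken) = 3788 kJ
Bonds formed (products):
  C–C: 2 × 353 = 706
  C–Cl: 2 × 317 = 634
  C–H: 6 × 428 = 2568
  Σ(formed) = 3908 kJ
ΔH = Σ(broken) − Σ(formed) = 3788 − 3908 = −120 kJ

ΔH ≈ −120 kJ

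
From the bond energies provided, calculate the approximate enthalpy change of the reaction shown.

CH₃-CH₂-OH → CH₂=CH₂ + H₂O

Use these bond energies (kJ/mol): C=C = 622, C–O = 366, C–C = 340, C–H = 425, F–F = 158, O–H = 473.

ΔH ≈ +36 kJ

Bonds broken (reactants):
  C–C: 1 × 340 = 340
  C–H: 5 × 425 = 2125
  C–O: 1 × 366 = 366
  O–H: 1 × 473 = 473
  Σ(broken) = 3304 kJ
Bonds formed (products):
  C–H: 4 × 425 = 1700
  C=C: 1 × 622 = 622
  O–H: 2 × 473 = 946
  Σ(formed) = 3268 kJ
ΔH = Σ(broken) − Σ(formed) = 3304 − 3268 = +36 kJ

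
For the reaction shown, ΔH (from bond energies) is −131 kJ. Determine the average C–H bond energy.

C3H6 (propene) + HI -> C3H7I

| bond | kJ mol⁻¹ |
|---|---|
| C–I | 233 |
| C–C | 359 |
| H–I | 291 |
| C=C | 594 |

Let D be the C–H bond energy.
Σ(broken) = 1×359 + 6×D + 1×594 + 1×291 = 1244 + 6D
Σ(formed) = 2×359 + 7×D + 1×233 = 951 + 7D
ΔH = Σ(broken) − Σ(formed) = (1244 + 6D) − (951 + 7D) = +293 − D
Setting this equal to −131 kJ gives D = 424 kJ/mol.

D(C–H) ≈ 424 kJ/mol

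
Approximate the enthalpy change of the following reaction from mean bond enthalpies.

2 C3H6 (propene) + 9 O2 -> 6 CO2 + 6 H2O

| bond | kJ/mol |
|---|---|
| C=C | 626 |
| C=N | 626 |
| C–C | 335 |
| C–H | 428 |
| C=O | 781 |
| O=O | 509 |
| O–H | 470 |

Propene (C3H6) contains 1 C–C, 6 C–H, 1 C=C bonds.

ΔH ≈ −3373 kJ

Bonds broken (reactants):
  C–C: 2 × 335 = 670
  C–H: 12 × 428 = 5136
  C=C: 2 × 626 = 1252
  O=O: 9 × 509 = 4581
  Σ(broken) = 11639 kJ
Bonds formed (products):
  C=O: 12 × 781 = 9372
  O–H: 12 × 470 = 5640
  Σ(formed) = 15012 kJ
ΔH = Σ(broken) − Σ(formed) = 11639 − 15012 = −3373 kJ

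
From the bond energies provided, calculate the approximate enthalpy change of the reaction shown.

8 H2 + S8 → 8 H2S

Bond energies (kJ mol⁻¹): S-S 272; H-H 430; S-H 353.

Bonds broken (reactants):
  H-H: 8 × 430 = 3440
  S-S: 8 × 272 = 2176
  Σ(broken) = 5616 kJ
Bonds formed (products):
  S-H: 16 × 353 = 5648
  Σ(formed) = 5648 kJ
ΔH = Σ(broken) − Σ(formed) = 5616 − 5648 = −32 kJ

ΔH ≈ −32 kJ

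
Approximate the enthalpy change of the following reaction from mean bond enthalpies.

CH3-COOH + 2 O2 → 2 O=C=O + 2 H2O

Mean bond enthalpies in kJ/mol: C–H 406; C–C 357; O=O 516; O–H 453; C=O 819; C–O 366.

ΔH ≈ −843 kJ

Bonds broken (reactants):
  C–C: 1 × 357 = 357
  C–H: 3 × 406 = 1218
  C–O: 1 × 366 = 366
  C=O: 1 × 819 = 819
  O–H: 1 × 453 = 453
  O=O: 2 × 516 = 1032
  Σ(broken) = 4245 kJ
Bonds formed (products):
  C=O: 4 × 819 = 3276
  O–H: 4 × 453 = 1812
  Σ(formed) = 5088 kJ
ΔH = Σ(broken) − Σ(formed) = 4245 − 5088 = −843 kJ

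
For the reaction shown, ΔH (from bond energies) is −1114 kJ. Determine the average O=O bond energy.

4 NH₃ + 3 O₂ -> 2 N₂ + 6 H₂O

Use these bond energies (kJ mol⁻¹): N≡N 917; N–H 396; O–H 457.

Let D be the O=O bond energy.
Σ(broken) = 12×396 + 3×D = 4752 + 3D
Σ(formed) = 2×917 + 12×457 = 7318
ΔH = Σ(broken) − Σ(formed) = (4752 + 3D) − (7318) = −2566 + 3D
Setting this equal to −1114 kJ gives 3D = 1452, so D = 484 kJ/mol.

D(O=O) ≈ 484 kJ/mol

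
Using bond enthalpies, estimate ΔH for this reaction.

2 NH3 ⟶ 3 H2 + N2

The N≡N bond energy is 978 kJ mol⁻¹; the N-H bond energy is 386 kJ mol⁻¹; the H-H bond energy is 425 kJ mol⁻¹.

Bonds broken (reactants):
  N-H: 6 × 386 = 2316
  Σ(broken) = 2316 kJ
Bonds formed (products):
  H-H: 3 × 425 = 1275
  N≡N: 1 × 978 = 978
  Σ(formed) = 2253 kJ
ΔH = Σ(broken) − Σ(formed) = 2316 − 2253 = +63 kJ

ΔH ≈ +63 kJ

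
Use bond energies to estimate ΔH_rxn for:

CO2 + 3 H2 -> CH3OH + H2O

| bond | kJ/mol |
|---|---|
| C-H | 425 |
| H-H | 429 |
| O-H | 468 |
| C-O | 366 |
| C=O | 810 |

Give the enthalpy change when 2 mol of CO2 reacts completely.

Bonds broken (reactants):
  C=O: 2 × 810 = 1620
  H-H: 3 × 429 = 1287
  Σ(broken) = 2907 kJ
Bonds formed (products):
  C-H: 3 × 425 = 1275
  C-O: 1 × 366 = 366
  O-H: 3 × 468 = 1404
  Σ(formed) = 3045 kJ
ΔH = Σ(broken) − Σ(formed) = 2907 − 3045 = −138 kJ
For 2× the reaction as written: 2 × (−138) = −276 kJ

ΔH = −276 kJ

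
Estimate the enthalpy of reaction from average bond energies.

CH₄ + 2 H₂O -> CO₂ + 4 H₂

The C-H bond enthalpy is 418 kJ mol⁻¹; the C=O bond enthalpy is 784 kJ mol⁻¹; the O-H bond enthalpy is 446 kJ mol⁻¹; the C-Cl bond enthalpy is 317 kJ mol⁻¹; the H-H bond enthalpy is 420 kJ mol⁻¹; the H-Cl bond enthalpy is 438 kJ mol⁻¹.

Bonds broken (reactants):
  C-H: 4 × 418 = 1672
  O-H: 4 × 446 = 1784
  Σ(broken) = 3456 kJ
Bonds formed (products):
  C=O: 2 × 784 = 1568
  H-H: 4 × 420 = 1680
  Σ(formed) = 3248 kJ
ΔH = Σ(broken) − Σ(formed) = 3456 − 3248 = +208 kJ

ΔH ≈ +208 kJ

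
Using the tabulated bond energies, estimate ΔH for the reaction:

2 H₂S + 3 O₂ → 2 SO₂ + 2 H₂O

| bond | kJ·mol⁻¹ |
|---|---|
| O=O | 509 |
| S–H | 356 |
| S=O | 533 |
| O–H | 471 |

ΔH ≈ −1065 kJ

Bonds broken (reactants):
  O=O: 3 × 509 = 1527
  S–H: 4 × 356 = 1424
  Σ(broken) = 2951 kJ
Bonds formed (products):
  O–H: 4 × 471 = 1884
  S=O: 4 × 533 = 2132
  Σ(formed) = 4016 kJ
ΔH = Σ(broken) − Σ(formed) = 2951 − 4016 = −1065 kJ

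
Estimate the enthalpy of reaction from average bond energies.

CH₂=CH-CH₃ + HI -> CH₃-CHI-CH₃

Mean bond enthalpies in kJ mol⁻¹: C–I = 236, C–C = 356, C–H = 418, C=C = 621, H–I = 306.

Bonds broken (reactants):
  C–C: 1 × 356 = 356
  C–H: 6 × 418 = 2508
  C=C: 1 × 621 = 621
  H–I: 1 × 306 = 306
  Σ(broken) = 3791 kJ
Bonds formed (products):
  C–C: 2 × 356 = 712
  C–H: 7 × 418 = 2926
  C–I: 1 × 236 = 236
  Σ(formed) = 3874 kJ
ΔH = Σ(broken) − Σ(formed) = 3791 − 3874 = −83 kJ

ΔH ≈ −83 kJ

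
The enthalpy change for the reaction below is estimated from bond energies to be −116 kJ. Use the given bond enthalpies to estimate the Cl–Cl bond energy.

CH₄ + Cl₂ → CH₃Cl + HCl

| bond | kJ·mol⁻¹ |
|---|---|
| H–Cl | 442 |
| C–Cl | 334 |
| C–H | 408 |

D(Cl–Cl) ≈ 252 kJ/mol

Let D be the Cl–Cl bond energy.
Σ(broken) = 4×408 + 1×D = 1632 + D
Σ(formed) = 1×334 + 3×408 + 1×442 = 2000
ΔH = Σ(broken) − Σ(formed) = (1632 + D) − (2000) = −368 + D
Setting this equal to −116 kJ gives D = 252 kJ/mol.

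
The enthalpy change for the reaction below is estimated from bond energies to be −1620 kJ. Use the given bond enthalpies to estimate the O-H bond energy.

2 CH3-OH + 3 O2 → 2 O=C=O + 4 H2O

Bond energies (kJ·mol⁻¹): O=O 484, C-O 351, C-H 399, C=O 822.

D(O-H) ≈ 480 kJ/mol

Let D be the O-H bond energy.
Σ(broken) = 6×399 + 2×351 + 2×D + 3×484 = 4548 + 2D
Σ(formed) = 4×822 + 8×D = 3288 + 8D
ΔH = Σ(broken) − Σ(formed) = (4548 + 2D) − (3288 + 8D) = +1260 − 6D
Setting this equal to −1620 kJ gives 6D = 2880, so D = 480 kJ/mol.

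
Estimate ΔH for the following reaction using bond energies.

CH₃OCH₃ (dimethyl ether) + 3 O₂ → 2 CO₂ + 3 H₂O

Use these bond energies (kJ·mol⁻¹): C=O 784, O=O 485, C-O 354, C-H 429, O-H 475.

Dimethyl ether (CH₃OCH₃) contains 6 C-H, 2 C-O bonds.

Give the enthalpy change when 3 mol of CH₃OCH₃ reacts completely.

Bonds broken (reactants):
  C-H: 6 × 429 = 2574
  C-O: 2 × 354 = 708
  O=O: 3 × 485 = 1455
  Σ(broken) = 4737 kJ
Bonds formed (products):
  C=O: 4 × 784 = 3136
  O-H: 6 × 475 = 2850
  Σ(formed) = 5986 kJ
ΔH = Σ(broken) − Σ(formed) = 4737 − 5986 = −1249 kJ
For 3× the reaction as written: 3 × (−1249) = −3747 kJ

ΔH = −3747 kJ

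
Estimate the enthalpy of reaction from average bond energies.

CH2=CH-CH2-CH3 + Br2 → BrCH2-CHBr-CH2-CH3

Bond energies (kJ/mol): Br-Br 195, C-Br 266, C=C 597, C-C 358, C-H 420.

Bonds broken (reactants):
  Br-Br: 1 × 195 = 195
  C-C: 2 × 358 = 716
  C-H: 8 × 420 = 3360
  C=C: 1 × 597 = 597
  Σ(broken) = 4868 kJ
Bonds formed (products):
  C-Br: 2 × 266 = 532
  C-C: 3 × 358 = 1074
  C-H: 8 × 420 = 3360
  Σ(formed) = 4966 kJ
ΔH = Σ(broken) − Σ(formed) = 4868 − 4966 = −98 kJ

ΔH ≈ −98 kJ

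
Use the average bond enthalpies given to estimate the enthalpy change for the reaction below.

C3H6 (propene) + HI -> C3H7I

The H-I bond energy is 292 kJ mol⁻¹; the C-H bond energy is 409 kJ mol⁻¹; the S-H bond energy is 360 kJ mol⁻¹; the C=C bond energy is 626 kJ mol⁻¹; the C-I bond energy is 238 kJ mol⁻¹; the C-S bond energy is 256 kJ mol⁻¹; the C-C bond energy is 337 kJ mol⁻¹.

ΔH ≈ −66 kJ

Bonds broken (reactants):
  C-C: 1 × 337 = 337
  C-H: 6 × 409 = 2454
  C=C: 1 × 626 = 626
  H-I: 1 × 292 = 292
  Σ(broken) = 3709 kJ
Bonds formed (products):
  C-C: 2 × 337 = 674
  C-H: 7 × 409 = 2863
  C-I: 1 × 238 = 238
  Σ(formed) = 3775 kJ
ΔH = Σ(broken) − Σ(formed) = 3709 − 3775 = −66 kJ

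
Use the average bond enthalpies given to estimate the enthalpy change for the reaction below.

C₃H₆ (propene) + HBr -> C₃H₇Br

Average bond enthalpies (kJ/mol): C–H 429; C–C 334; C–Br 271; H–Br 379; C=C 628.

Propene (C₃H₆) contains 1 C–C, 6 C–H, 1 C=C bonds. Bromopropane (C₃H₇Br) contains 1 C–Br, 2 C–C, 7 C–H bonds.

ΔH ≈ −27 kJ

Bonds broken (reactants):
  C–C: 1 × 334 = 334
  C–H: 6 × 429 = 2574
  C=C: 1 × 628 = 628
  H–Br: 1 × 379 = 379
  Σ(broken) = 3915 kJ
Bonds formed (products):
  C–Br: 1 × 271 = 271
  C–C: 2 × 334 = 668
  C–H: 7 × 429 = 3003
  Σ(formed) = 3942 kJ
ΔH = Σ(broken) − Σ(formed) = 3915 − 3942 = −27 kJ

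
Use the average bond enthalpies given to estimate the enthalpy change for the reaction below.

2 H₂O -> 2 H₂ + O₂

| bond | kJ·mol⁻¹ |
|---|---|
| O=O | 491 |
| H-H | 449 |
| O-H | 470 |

ΔH ≈ +491 kJ

Bonds broken (reactants):
  O-H: 4 × 470 = 1880
  Σ(broken) = 1880 kJ
Bonds formed (products):
  H-H: 2 × 449 = 898
  O=O: 1 × 491 = 491
  Σ(formed) = 1389 kJ
ΔH = Σ(broken) − Σ(formed) = 1880 − 1389 = +491 kJ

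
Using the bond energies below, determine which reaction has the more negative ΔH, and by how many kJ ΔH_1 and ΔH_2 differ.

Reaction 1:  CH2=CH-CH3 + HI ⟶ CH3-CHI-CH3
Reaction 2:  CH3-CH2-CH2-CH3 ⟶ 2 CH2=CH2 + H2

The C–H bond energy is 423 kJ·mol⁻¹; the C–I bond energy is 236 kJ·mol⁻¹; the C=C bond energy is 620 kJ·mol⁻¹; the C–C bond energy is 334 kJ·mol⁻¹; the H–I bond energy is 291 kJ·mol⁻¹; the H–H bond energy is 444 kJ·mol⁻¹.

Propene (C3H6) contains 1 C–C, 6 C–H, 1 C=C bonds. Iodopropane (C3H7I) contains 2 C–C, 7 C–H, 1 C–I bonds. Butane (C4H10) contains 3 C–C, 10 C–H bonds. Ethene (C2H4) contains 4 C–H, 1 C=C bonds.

Reaction 1, by 246 kJ

Reaction 1:
  Bonds broken (reactants):
    C–C: 1 × 334 = 334
    C–H: 6 × 423 = 2538
    C=C: 1 × 620 = 620
    H–I: 1 × 291 = 291
    Σ(broken) = 3783 kJ
  Bonds formed (products):
    C–C: 2 × 334 = 668
    C–H: 7 × 423 = 2961
    C–I: 1 × 236 = 236
    Σ(formed) = 3865 kJ
  ΔH_1 = 3783 − 3865 = −82 kJ
Reaction 2:
  Bonds broken (reactants):
    C–C: 3 × 334 = 1002
    C–H: 10 × 423 = 4230
    Σ(broken) = 5232 kJ
  Bonds formed (products):
    C–H: 8 × 423 = 3384
    C=C: 2 × 620 = 1240
    H–H: 1 × 444 = 444
    Σ(formed) = 5068 kJ
  ΔH_2 = 5232 − 5068 = +164 kJ
ΔH_1 − ΔH_2 = −246 kJ, so reaction 1 has the more negative ΔH; |ΔH_1 − ΔH_2| = 246 kJ.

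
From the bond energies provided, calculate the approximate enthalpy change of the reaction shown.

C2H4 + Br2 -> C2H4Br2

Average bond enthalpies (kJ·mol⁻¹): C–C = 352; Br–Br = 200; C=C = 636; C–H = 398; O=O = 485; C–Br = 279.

Bonds broken (reactants):
  Br–Br: 1 × 200 = 200
  C–H: 4 × 398 = 1592
  C=C: 1 × 636 = 636
  Σ(broken) = 2428 kJ
Bonds formed (products):
  C–Br: 2 × 279 = 558
  C–C: 1 × 352 = 352
  C–H: 4 × 398 = 1592
  Σ(formed) = 2502 kJ
ΔH = Σ(broken) − Σ(formed) = 2428 − 2502 = −74 kJ

ΔH ≈ −74 kJ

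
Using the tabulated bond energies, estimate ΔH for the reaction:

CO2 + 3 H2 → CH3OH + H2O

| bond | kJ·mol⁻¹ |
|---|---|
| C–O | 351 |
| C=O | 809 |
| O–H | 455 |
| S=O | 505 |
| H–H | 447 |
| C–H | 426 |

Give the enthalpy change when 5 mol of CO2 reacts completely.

ΔH = −175 kJ

Bonds broken (reactants):
  C=O: 2 × 809 = 1618
  H–H: 3 × 447 = 1341
  Σ(broken) = 2959 kJ
Bonds formed (products):
  C–H: 3 × 426 = 1278
  C–O: 1 × 351 = 351
  O–H: 3 × 455 = 1365
  Σ(formed) = 2994 kJ
ΔH = Σ(broken) − Σ(formed) = 2959 − 2994 = −35 kJ
For 5× the reaction as written: 5 × (−35) = −175 kJ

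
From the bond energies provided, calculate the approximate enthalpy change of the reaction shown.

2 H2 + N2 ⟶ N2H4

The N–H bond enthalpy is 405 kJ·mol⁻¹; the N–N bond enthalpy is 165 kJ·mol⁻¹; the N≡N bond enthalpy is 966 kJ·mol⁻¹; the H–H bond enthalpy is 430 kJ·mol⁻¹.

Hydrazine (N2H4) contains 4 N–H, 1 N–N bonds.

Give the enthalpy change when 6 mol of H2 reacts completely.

Bonds broken (reactants):
  H–H: 2 × 430 = 860
  N≡N: 1 × 966 = 966
  Σ(broken) = 1826 kJ
Bonds formed (products):
  N–H: 4 × 405 = 1620
  N–N: 1 × 165 = 165
  Σ(formed) = 1785 kJ
ΔH = Σ(broken) − Σ(formed) = 1826 − 1785 = +41 kJ
For 3× the reaction as written: 3 × (+41) = +123 kJ

ΔH = +123 kJ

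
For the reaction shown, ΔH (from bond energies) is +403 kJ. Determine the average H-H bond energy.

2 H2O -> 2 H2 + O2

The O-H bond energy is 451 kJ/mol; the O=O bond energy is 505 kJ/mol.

D(H-H) ≈ 448 kJ/mol

Let D be the H-H bond energy.
Σ(broken) = 4×451 = 1804
Σ(formed) = 2×D + 1×505 = 505 + 2D
ΔH = Σ(broken) − Σ(formed) = (1804) − (505 + 2D) = +1299 − 2D
Setting this equal to +403 kJ gives 2D = 896, so D = 448 kJ/mol.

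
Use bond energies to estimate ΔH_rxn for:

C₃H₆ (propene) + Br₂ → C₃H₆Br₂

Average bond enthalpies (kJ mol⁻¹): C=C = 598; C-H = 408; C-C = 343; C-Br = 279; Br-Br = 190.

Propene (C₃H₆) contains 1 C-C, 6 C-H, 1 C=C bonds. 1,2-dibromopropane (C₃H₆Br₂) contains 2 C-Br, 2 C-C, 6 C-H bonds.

Bonds broken (reactants):
  Br-Br: 1 × 190 = 190
  C-C: 1 × 343 = 343
  C-H: 6 × 408 = 2448
  C=C: 1 × 598 = 598
  Σ(broken) = 3579 kJ
Bonds formed (products):
  C-Br: 2 × 279 = 558
  C-C: 2 × 343 = 686
  C-H: 6 × 408 = 2448
  Σ(formed) = 3692 kJ
ΔH = Σ(broken) − Σ(formed) = 3579 − 3692 = −113 kJ

ΔH ≈ −113 kJ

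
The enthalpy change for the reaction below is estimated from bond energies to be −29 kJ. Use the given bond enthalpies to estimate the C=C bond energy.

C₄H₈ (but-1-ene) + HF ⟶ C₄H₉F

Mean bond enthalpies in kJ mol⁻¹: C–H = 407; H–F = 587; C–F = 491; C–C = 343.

Let D be the C=C bond energy.
Σ(broken) = 2×343 + 8×407 + 1×D + 1×587 = 4529 + D
Σ(formed) = 3×343 + 1×491 + 9×407 = 5183
ΔH = Σ(broken) − Σ(formed) = (4529 + D) − (5183) = −654 + D
Setting this equal to −29 kJ gives D = 625 kJ/mol.

D(C=C) ≈ 625 kJ/mol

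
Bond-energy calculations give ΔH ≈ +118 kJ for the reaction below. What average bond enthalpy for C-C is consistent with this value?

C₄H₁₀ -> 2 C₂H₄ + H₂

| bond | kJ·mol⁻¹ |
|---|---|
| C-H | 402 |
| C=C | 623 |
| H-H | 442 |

Let D be the C-C bond energy.
Σ(broken) = 3×D + 10×402 = 4020 + 3D
Σ(formed) = 8×402 + 2×623 + 1×442 = 4904
ΔH = Σ(broken) − Σ(formed) = (4020 + 3D) − (4904) = −884 + 3D
Setting this equal to +118 kJ gives 3D = 1002, so D = 334 kJ/mol.

D(C-C) ≈ 334 kJ/mol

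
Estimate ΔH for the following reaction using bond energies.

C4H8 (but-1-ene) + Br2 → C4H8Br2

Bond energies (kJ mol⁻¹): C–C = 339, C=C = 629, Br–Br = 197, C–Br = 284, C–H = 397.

ΔH ≈ −81 kJ

Bonds broken (reactants):
  Br–Br: 1 × 197 = 197
  C–C: 2 × 339 = 678
  C–H: 8 × 397 = 3176
  C=C: 1 × 629 = 629
  Σ(broken) = 4680 kJ
Bonds formed (products):
  C–Br: 2 × 284 = 568
  C–C: 3 × 339 = 1017
  C–H: 8 × 397 = 3176
  Σ(formed) = 4761 kJ
ΔH = Σ(broken) − Σ(formed) = 4680 − 4761 = −81 kJ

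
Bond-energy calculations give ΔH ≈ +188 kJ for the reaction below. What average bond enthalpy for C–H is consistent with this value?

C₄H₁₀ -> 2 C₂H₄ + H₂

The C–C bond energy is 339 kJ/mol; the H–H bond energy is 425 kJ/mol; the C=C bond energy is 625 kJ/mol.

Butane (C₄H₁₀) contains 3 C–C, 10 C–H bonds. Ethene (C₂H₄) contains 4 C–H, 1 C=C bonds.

D(C–H) ≈ 423 kJ/mol

Let D be the C–H bond energy.
Σ(broken) = 3×339 + 10×D = 1017 + 10D
Σ(formed) = 8×D + 2×625 + 1×425 = 1675 + 8D
ΔH = Σ(broken) − Σ(formed) = (1017 + 10D) − (1675 + 8D) = −658 + 2D
Setting this equal to +188 kJ gives 2D = 846, so D = 423 kJ/mol.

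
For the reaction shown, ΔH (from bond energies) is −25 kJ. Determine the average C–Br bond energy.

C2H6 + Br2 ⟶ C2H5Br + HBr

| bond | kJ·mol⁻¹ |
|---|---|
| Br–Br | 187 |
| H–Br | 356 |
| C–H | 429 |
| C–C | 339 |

D(C–Br) ≈ 285 kJ/mol

Let D be the C–Br bond energy.
Σ(broken) = 1×187 + 1×339 + 6×429 = 3100
Σ(formed) = 1×D + 1×339 + 5×429 + 1×356 = 2840 + D
ΔH = Σ(broken) − Σ(formed) = (3100) − (2840 + D) = +260 − D
Setting this equal to −25 kJ gives D = 285 kJ/mol.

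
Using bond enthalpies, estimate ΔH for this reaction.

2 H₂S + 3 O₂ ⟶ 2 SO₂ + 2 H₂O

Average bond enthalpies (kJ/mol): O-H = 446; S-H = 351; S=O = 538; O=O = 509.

Bonds broken (reactants):
  O=O: 3 × 509 = 1527
  S-H: 4 × 351 = 1404
  Σ(broken) = 2931 kJ
Bonds formed (products):
  O-H: 4 × 446 = 1784
  S=O: 4 × 538 = 2152
  Σ(formed) = 3936 kJ
ΔH = Σ(broken) − Σ(formed) = 2931 − 3936 = −1005 kJ

ΔH ≈ −1005 kJ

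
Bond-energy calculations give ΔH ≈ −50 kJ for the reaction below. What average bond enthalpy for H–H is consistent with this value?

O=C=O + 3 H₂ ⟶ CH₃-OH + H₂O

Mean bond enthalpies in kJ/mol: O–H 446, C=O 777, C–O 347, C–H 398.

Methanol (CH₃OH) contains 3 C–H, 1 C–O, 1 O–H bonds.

Let D be the H–H bond energy.
Σ(broken) = 2×777 + 3×D = 1554 + 3D
Σ(formed) = 3×398 + 1×347 + 3×446 = 2879
ΔH = Σ(broken) − Σ(formed) = (1554 + 3D) − (2879) = −1325 + 3D
Setting this equal to −50 kJ gives 3D = 1275, so D = 425 kJ/mol.

D(H–H) ≈ 425 kJ/mol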